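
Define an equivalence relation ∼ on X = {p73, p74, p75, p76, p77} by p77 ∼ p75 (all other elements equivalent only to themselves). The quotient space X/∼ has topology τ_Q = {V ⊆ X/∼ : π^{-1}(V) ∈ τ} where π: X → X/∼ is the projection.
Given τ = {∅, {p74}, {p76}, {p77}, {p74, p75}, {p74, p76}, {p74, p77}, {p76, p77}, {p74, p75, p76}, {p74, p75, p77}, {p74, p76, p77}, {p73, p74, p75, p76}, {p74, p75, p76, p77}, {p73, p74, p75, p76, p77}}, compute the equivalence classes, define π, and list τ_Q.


X/∼ = {[p73], [p74], [p75=p77], [p76]}; |τ_Q| = 7.

Equivalence classes: [p73], [p74], [p75=p77], [p76].
Quotient map π: X → X/∼ sends p73 ↦ [p73], p74 ↦ [p74], p75 ↦ [p75=p77], p76 ↦ [p76], p77 ↦ [p75=p77].
For each subset V ⊆ X/∼, compute π^{-1}(V) ⊆ X and check whether π^{-1}(V) ∈ τ. V is open in τ_Q iff π^{-1}(V) ∈ τ.
  V = {}: π^{-1}(V) = ∅ ∈ τ ✓.
  V = {[p73]}: π^{-1}(V) = {p73} ∉ τ ✗.
  V = {[p74]}: π^{-1}(V) = {p74} ∈ τ ✓.
  V = {[p73], [p74]}: π^{-1}(V) = {p73, p74} ∉ τ ✗.
  V = {[p75=p77]}: π^{-1}(V) = {p75, p77} ∉ τ ✗.
  V = {[p73], [p75=p77]}: π^{-1}(V) = {p73, p75, p77} ∉ τ ✗.
  V = {[p74], [p75=p77]}: π^{-1}(V) = {p74, p75, p77} ∈ τ ✓.
  V = {[p73], [p74], [p75=p77]}: π^{-1}(V) = {p73, p74, p75, p77} ∉ τ ✗.
  V = {[p76]}: π^{-1}(V) = {p76} ∈ τ ✓.
  V = {[p73], [p76]}: π^{-1}(V) = {p73, p76} ∉ τ ✗.
  V = {[p74], [p76]}: π^{-1}(V) = {p74, p76} ∈ τ ✓.
  V = {[p73], [p74], [p76]}: π^{-1}(V) = {p73, p74, p76} ∉ τ ✗.
  V = {[p75=p77], [p76]}: π^{-1}(V) = {p75, p76, p77} ∉ τ ✗.
  V = {[p73], [p75=p77], [p76]}: π^{-1}(V) = {p73, p75, p76, p77} ∉ τ ✗.
  V = {[p74], [p75=p77], [p76]}: π^{-1}(V) = {p74, p75, p76, p77} ∈ τ ✓.
  V = {[p73], [p74], [p75=p77], [p76]}: π^{-1}(V) = {p73, p74, p75, p76, p77} ∈ τ ✓.
Open sets in the quotient: τ_Q = {{}, {[p74]}, {[p74], [p75=p77]}, {[p76]}, {[p74], [p76]}, {[p74], [p75=p77], [p76]}, {[p73], [p74], [p75=p77], [p76]}} (7 elements).


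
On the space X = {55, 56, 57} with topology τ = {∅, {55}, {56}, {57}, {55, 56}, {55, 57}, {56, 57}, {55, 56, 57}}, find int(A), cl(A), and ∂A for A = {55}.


int(A) = {55}, cl(A) = {55}, ∂A = ∅.

Closed sets in (X, τ) are complements of opens:
  closed(X, τ) = {∅, {55}, {56}, {57}, {55, 56}, {55, 57}, {56, 57}, {55, 56, 57}}.
int(A) = ⋃ {U ∈ τ : U ⊆ A}. Opens contained in A: ∅, {55}.
Taking the union of these: int(A) = {55}.
cl(A) = ⋂ {C closed : A ⊆ C}. Closed sets containing A: {55}, {55, 56}, {55, 57}, {55, 56, 57}.
Intersecting these: cl(A) = {55}.
∂A = cl(A) ∖ int(A) = {55} ∖ {55} = ∅.


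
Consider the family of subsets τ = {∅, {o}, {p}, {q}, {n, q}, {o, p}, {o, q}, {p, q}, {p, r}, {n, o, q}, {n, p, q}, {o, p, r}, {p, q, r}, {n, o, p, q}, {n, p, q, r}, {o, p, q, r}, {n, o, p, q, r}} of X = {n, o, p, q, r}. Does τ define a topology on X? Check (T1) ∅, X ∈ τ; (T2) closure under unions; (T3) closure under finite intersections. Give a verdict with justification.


τ is NOT a topology on X.

Axiom (T1): ∅ ∈ τ? Yes; X ∈ τ? Yes.
Axiom (T2/T3): check pairwise unions and intersections of members of τ.
Counterexample for (T2): {o} ∪ {p, q} = {o, p, q} ∉ τ. Therefore τ is NOT a topology.


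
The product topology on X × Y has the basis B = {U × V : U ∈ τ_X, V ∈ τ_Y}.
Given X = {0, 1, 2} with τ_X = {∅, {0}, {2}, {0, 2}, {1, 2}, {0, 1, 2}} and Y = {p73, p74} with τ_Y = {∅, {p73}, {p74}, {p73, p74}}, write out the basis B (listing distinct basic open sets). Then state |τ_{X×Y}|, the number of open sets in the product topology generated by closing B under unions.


Basis B = {∅ × ∅, {0} × {p73}, {0} × {p74}, {2} × {p73}, {2} × {p74}, {0} × {p73, p74}, {0, 2} × {p73}, {0, 2} × {p74}, {1, 2} × {p73}, {1, 2} × {p74}, {2} × {p73, p74}, {0, 1, 2} × {p73}, {0, 1, 2} × {p74}, {0, 2} × {p73, p74}, {1, 2} × {p73, p74}, {0, 1, 2} × {p73, p74}}; |τ_{X×Y}| = 36.

Enumerate products U × V with U ∈ τ_X, V ∈ τ_Y (deduplicated):
  ∅ × ∅ = {} (∅)
  {0} × {p73} = {(0,p73)}
  {0} × {p74} = {(0,p74)}
  {2} × {p73} = {(2,p73)}
  {2} × {p74} = {(2,p74)}
  {0} × {p73, p74} = {(0,p73), (0,p74)}
  {0, 2} × {p73} = {(0,p73), (2,p73)}
  {0, 2} × {p74} = {(0,p74), (2,p74)}
  {1, 2} × {p73} = {(1,p73), (2,p73)}
  {1, 2} × {p74} = {(1,p74), (2,p74)}
  {2} × {p73, p74} = {(2,p73), (2,p74)}
  {0, 1, 2} × {p73} = {(0,p73), (1,p73), (2,p73)}
  {0, 1, 2} × {p74} = {(0,p74), (1,p74), (2,p74)}
  {0, 2} × {p73, p74} = {(0,p73), (0,p74), (2,p73), (2,p74)}
  {1, 2} × {p73, p74} = {(1,p73), (1,p74), (2,p73), (2,p74)}
  {0, 1, 2} × {p73, p74} = {(0,p73), (0,p74), (1,p73), (1,p74), (2,p73), (2,p74)}
These 16 distinct sets form the basis B.
Close under arbitrary unions to get τ_{X×Y}; counting gives |τ_{X×Y}| = 36.


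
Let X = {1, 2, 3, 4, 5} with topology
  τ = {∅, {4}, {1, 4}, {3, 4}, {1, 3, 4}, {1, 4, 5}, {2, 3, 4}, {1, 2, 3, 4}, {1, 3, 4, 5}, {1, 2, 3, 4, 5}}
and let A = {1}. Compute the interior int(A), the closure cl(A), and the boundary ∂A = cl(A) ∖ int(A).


int(A) = ∅, cl(A) = {1, 5}, ∂A = {1, 5}.

Closed sets in (X, τ) are complements of opens:
  closed(X, τ) = {∅, {2}, {5}, {1, 5}, {2, 3}, {2, 5}, {1, 2, 5}, {2, 3, 5}, {1, 2, 3, 5}, {1, 2, 3, 4, 5}}.
int(A) = ⋃ {U ∈ τ : U ⊆ A}. Opens contained in A: ∅.
Taking the union of these: int(A) = ∅.
cl(A) = ⋂ {C closed : A ⊆ C}. Closed sets containing A: {1, 5}, {1, 2, 5}, {1, 2, 3, 5}, {1, 2, 3, 4, 5}.
Intersecting these: cl(A) = {1, 5}.
∂A = cl(A) ∖ int(A) = {1, 5} ∖ ∅ = {1, 5}.


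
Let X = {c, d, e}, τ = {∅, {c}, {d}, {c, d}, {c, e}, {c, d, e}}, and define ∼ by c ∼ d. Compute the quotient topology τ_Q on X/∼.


X/∼ = {[c=d], [e]}; |τ_Q| = 3.

Equivalence classes: [c=d], [e].
Quotient map π: X → X/∼ sends c ↦ [c=d], d ↦ [c=d], e ↦ [e].
For each subset V ⊆ X/∼, compute π^{-1}(V) ⊆ X and check whether π^{-1}(V) ∈ τ. V is open in τ_Q iff π^{-1}(V) ∈ τ.
  V = {}: π^{-1}(V) = ∅ ∈ τ ✓.
  V = {[c=d]}: π^{-1}(V) = {c, d} ∈ τ ✓.
  V = {[e]}: π^{-1}(V) = {e} ∉ τ ✗.
  V = {[c=d], [e]}: π^{-1}(V) = {c, d, e} ∈ τ ✓.
Open sets in the quotient: τ_Q = {{}, {[c=d]}, {[c=d], [e]}} (3 elements).


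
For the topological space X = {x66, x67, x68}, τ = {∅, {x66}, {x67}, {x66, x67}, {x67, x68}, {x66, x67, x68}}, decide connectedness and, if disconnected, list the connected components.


(X, τ) is disconnected; components = [{x66}, {x67, x68}].

Find clopen sets (U ∈ τ with X ∖ U ∈ τ):
  U = ∅, X ∖ U = {x66, x67, x68} — both open, so U is clopen.
  U = {x66}, X ∖ U = {x67, x68} — both open, so U is clopen.
  U = {x67, x68}, X ∖ U = {x66} — both open, so U is clopen.
  U = {x66, x67, x68}, X ∖ U = ∅ — both open, so U is clopen.
Nontrivial clopen(s) exist: e.g. {x66}. So (X, τ) is disconnected.
Compute connected components by grouping points that agree on all clopens:
  component: {x66}
  component: {x67, x68}


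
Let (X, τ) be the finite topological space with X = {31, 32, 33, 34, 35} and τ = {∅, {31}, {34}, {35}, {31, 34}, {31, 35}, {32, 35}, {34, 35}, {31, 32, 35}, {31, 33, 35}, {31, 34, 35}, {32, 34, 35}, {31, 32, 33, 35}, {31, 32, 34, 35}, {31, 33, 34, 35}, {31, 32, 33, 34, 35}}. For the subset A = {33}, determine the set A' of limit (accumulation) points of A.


A' = ∅

For each x ∈ X, list the open sets U ∈ τ with x ∈ U, then check whether U ∩ (A ∖ {x}) ≠ ∅ for every such U.
  x = 31: open {31} ∋ x has {31} ∩ (A ∖ {31}) = ∅, so x is NOT a limit point.
  x = 32: open {32, 35} ∋ x has {32, 35} ∩ (A ∖ {32}) = ∅, so x is NOT a limit point.
  x = 33: open {31, 33, 35} ∋ x has {31, 33, 35} ∩ (A ∖ {33}) = ∅, so x is NOT a limit point.
  x = 34: open {34} ∋ x has {34} ∩ (A ∖ {34}) = ∅, so x is NOT a limit point.
  x = 35: open {35} ∋ x has {35} ∩ (A ∖ {35}) = ∅, so x is NOT a limit point.
Collecting: A' = ∅.


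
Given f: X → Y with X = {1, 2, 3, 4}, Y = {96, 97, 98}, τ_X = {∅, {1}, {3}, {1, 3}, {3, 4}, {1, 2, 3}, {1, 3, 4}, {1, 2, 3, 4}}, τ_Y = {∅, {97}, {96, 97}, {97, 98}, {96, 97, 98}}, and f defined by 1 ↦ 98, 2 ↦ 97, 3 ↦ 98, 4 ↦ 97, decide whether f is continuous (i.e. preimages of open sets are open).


f is NOT continuous.

Compute f^{-1}(U) for each U ∈ τ_Y:
  U = ∅: f^{-1}(U) = ∅ ∈ τ_X ✓.
  U = {97}: f^{-1}(U) = {2, 4} ∉ τ_X ✗.
  U = {96, 97}: f^{-1}(U) = {2, 4} ∉ τ_X ✗.
  U = {97, 98}: f^{-1}(U) = {1, 2, 3, 4} ∈ τ_X ✓.
  U = {96, 97, 98}: f^{-1}(U) = {1, 2, 3, 4} ∈ τ_X ✓.
Found U = {97} with f^{-1}(U) = {2, 4} not in τ_X. Therefore f is NOT continuous.


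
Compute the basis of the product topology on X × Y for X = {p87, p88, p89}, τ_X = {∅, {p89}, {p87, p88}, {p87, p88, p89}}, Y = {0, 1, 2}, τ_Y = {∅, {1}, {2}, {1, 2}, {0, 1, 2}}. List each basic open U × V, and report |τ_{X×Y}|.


Basis B = {∅ × ∅, {p89} × {1}, {p89} × {2}, {p87, p88} × {1}, {p87, p88} × {2}, {p89} × {1, 2}, {p87, p88, p89} × {1}, {p87, p88, p89} × {2}, {p89} × {0, 1, 2}, {p87, p88} × {1, 2}, {p87, p88} × {0, 1, 2}, {p87, p88, p89} × {1, 2}, {p87, p88, p89} × {0, 1, 2}}; |τ_{X×Y}| = 25.

Enumerate products U × V with U ∈ τ_X, V ∈ τ_Y (deduplicated):
  ∅ × ∅ = {} (∅)
  {p89} × {1} = {(p89,1)}
  {p89} × {2} = {(p89,2)}
  {p87, p88} × {1} = {(p87,1), (p88,1)}
  {p87, p88} × {2} = {(p87,2), (p88,2)}
  {p89} × {1, 2} = {(p89,1), (p89,2)}
  {p87, p88, p89} × {1} = {(p87,1), (p88,1), (p89,1)}
  {p87, p88, p89} × {2} = {(p87,2), (p88,2), (p89,2)}
  {p89} × {0, 1, 2} = {(p89,0), (p89,1), (p89,2)}
  {p87, p88} × {1, 2} = {(p87,1), (p87,2), (p88,1), (p88,2)}
  {p87, p88} × {0, 1, 2} = {(p87,0), (p87,1), (p87,2), (p88,0), (p88,1), (p88,2)}
  {p87, p88, p89} × {1, 2} = {(p87,1), (p87,2), (p88,1), (p88,2), (p89,1), (p89,2)}
  {p87, p88, p89} × {0, 1, 2} = {(p87,0), (p87,1), (p87,2), (p88,0), (p88,1), (p88,2), (p89,0), (p89,1), (p89,2)}
These 13 distinct sets form the basis B.
Close under arbitrary unions to get τ_{X×Y}; counting gives |τ_{X×Y}| = 25.


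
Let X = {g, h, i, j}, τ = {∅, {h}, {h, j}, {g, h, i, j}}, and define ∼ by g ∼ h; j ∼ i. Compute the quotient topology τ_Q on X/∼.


X/∼ = {[g=h], [i=j]}; |τ_Q| = 2.

Equivalence classes: [g=h], [i=j].
Quotient map π: X → X/∼ sends g ↦ [g=h], h ↦ [g=h], i ↦ [i=j], j ↦ [i=j].
For each subset V ⊆ X/∼, compute π^{-1}(V) ⊆ X and check whether π^{-1}(V) ∈ τ. V is open in τ_Q iff π^{-1}(V) ∈ τ.
  V = {}: π^{-1}(V) = ∅ ∈ τ ✓.
  V = {[g=h]}: π^{-1}(V) = {g, h} ∉ τ ✗.
  V = {[i=j]}: π^{-1}(V) = {i, j} ∉ τ ✗.
  V = {[g=h], [i=j]}: π^{-1}(V) = {g, h, i, j} ∈ τ ✓.
Open sets in the quotient: τ_Q = {{}, {[g=h], [i=j]}} (2 elements).


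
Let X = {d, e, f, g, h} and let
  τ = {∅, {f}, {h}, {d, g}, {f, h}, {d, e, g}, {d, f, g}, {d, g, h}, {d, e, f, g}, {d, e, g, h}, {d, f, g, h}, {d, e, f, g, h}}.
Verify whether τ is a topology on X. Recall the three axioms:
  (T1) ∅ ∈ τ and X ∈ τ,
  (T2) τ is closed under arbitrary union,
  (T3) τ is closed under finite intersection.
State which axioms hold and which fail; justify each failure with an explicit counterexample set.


τ IS a topology on X.

Axiom (T1): ∅ ∈ τ? Yes; X ∈ τ? Yes.
Axiom (T2/T3): check pairwise unions and intersections of members of τ.
All pairwise intersections and unions checked — each lies in τ. Therefore τ satisfies (T1), (T2), (T3): it IS a topology on X.


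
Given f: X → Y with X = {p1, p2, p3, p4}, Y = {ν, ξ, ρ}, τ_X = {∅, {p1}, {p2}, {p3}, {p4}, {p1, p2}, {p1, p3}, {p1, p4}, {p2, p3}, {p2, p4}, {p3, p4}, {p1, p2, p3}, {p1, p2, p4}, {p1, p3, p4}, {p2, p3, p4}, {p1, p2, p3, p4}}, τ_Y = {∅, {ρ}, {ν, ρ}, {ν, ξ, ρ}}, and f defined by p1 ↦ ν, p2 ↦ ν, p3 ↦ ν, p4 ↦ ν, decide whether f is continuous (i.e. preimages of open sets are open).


f IS continuous.

Compute f^{-1}(U) for each U ∈ τ_Y:
  U = ∅: f^{-1}(U) = ∅ ∈ τ_X ✓.
  U = {ρ}: f^{-1}(U) = ∅ ∈ τ_X ✓.
  U = {ν, ρ}: f^{-1}(U) = {p1, p2, p3, p4} ∈ τ_X ✓.
  U = {ν, ξ, ρ}: f^{-1}(U) = {p1, p2, p3, p4} ∈ τ_X ✓.
Every preimage lies in τ_X, so f IS continuous.


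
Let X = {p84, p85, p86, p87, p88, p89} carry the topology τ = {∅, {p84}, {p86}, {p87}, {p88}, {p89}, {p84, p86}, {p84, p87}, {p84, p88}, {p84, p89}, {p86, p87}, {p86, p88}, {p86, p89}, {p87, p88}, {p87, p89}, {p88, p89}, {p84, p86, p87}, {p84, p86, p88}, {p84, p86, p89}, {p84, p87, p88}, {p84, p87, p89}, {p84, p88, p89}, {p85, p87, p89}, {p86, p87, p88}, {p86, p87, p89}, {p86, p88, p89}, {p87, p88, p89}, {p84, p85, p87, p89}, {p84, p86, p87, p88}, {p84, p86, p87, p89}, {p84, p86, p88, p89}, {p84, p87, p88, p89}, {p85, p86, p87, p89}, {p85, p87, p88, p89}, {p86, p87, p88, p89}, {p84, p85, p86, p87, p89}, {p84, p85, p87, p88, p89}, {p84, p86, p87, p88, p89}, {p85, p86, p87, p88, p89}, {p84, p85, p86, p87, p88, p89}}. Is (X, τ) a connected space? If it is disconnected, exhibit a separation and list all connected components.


(X, τ) is disconnected; components = [{p84}, {p86}, {p88}, {p85, p87, p89}].

Find clopen sets (U ∈ τ with X ∖ U ∈ τ):
  U = ∅, X ∖ U = {p84, p85, p86, p87, p88, p89} — both open, so U is clopen.
  U = {p84}, X ∖ U = {p85, p86, p87, p88, p89} — both open, so U is clopen.
  U = {p86}, X ∖ U = {p84, p85, p87, p88, p89} — both open, so U is clopen.
  U = {p88}, X ∖ U = {p84, p85, p86, p87, p89} — both open, so U is clopen.
  U = {p84, p86}, X ∖ U = {p85, p87, p88, p89} — both open, so U is clopen.
  U = {p84, p88}, X ∖ U = {p85, p86, p87, p89} — both open, so U is clopen.
  U = {p86, p88}, X ∖ U = {p84, p85, p87, p89} — both open, so U is clopen.
  U = {p84, p86, p88}, X ∖ U = {p85, p87, p89} — both open, so U is clopen.
  U = {p85, p87, p89}, X ∖ U = {p84, p86, p88} — both open, so U is clopen.
  U = {p84, p85, p87, p89}, X ∖ U = {p86, p88} — both open, so U is clopen.
  U = {p85, p86, p87, p89}, X ∖ U = {p84, p88} — both open, so U is clopen.
  U = {p85, p87, p88, p89}, X ∖ U = {p84, p86} — both open, so U is clopen.
  U = {p84, p85, p86, p87, p89}, X ∖ U = {p88} — both open, so U is clopen.
  U = {p84, p85, p87, p88, p89}, X ∖ U = {p86} — both open, so U is clopen.
  U = {p85, p86, p87, p88, p89}, X ∖ U = {p84} — both open, so U is clopen.
  U = {p84, p85, p86, p87, p88, p89}, X ∖ U = ∅ — both open, so U is clopen.
Nontrivial clopen(s) exist: e.g. {p85, p87, p89}. So (X, τ) is disconnected.
Compute connected components by grouping points that agree on all clopens:
  component: {p84}
  component: {p86}
  component: {p88}
  component: {p85, p87, p89}


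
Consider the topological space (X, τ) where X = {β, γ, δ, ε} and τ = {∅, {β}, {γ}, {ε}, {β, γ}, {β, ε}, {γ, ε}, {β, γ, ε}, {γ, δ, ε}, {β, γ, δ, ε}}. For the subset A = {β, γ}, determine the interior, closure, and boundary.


int(A) = {β, γ}, cl(A) = {β, γ, δ}, ∂A = {δ}.

Closed sets in (X, τ) are complements of opens:
  closed(X, τ) = {∅, {β}, {δ}, {β, δ}, {γ, δ}, {δ, ε}, {β, γ, δ}, {β, δ, ε}, {γ, δ, ε}, {β, γ, δ, ε}}.
int(A) = ⋃ {U ∈ τ : U ⊆ A}. Opens contained in A: ∅, {β}, {γ}, {β, γ}.
Taking the union of these: int(A) = {β, γ}.
cl(A) = ⋂ {C closed : A ⊆ C}. Closed sets containing A: {β, γ, δ}, {β, γ, δ, ε}.
Intersecting these: cl(A) = {β, γ, δ}.
∂A = cl(A) ∖ int(A) = {β, γ, δ} ∖ {β, γ} = {δ}.


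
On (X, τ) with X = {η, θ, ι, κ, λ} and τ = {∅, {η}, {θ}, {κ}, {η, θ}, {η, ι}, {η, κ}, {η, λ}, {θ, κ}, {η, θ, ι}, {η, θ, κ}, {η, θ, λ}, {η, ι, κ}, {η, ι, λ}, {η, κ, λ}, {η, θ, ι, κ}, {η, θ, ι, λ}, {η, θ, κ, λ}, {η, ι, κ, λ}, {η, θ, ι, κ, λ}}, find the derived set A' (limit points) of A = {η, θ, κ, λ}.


A' = {ι, λ}

For each x ∈ X, list the open sets U ∈ τ with x ∈ U, then check whether U ∩ (A ∖ {x}) ≠ ∅ for every such U.
  x = η: open {η} ∋ x has {η} ∩ (A ∖ {η}) = ∅, so x is NOT a limit point.
  x = θ: open {θ} ∋ x has {θ} ∩ (A ∖ {θ}) = ∅, so x is NOT a limit point.
  x = ι: opens ∋ x are {η, ι}, {η, θ, ι}, {η, ι, κ}, {η, ι, λ}, {η, θ, ι, κ}, {η, θ, ι, λ}, {η, ι, κ, λ}, {η, θ, ι, κ, λ}; each meets A ∖ {ι}, so x IS a limit point.
  x = κ: open {κ} ∋ x has {κ} ∩ (A ∖ {κ}) = ∅, so x is NOT a limit point.
  x = λ: opens ∋ x are {η, λ}, {η, θ, λ}, {η, ι, λ}, {η, κ, λ}, {η, θ, ι, λ}, {η, θ, κ, λ}, {η, ι, κ, λ}, {η, θ, ι, κ, λ}; each meets A ∖ {λ}, so x IS a limit point.
Collecting: A' = {ι, λ}.


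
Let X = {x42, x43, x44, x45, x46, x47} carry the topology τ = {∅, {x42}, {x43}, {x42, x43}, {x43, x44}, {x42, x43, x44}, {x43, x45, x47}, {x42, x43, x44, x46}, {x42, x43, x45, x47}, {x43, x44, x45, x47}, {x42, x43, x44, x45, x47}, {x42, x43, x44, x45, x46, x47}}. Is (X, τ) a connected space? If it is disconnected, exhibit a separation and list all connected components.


(X, τ) is connected.

Find clopen sets (U ∈ τ with X ∖ U ∈ τ):
  U = ∅, X ∖ U = {x42, x43, x44, x45, x46, x47} — both open, so U is clopen.
  U = {x42, x43, x44, x45, x46, x47}, X ∖ U = ∅ — both open, so U is clopen.
Only trivial clopens (∅ and X) exist, so (X, τ) is connected.
Compute connected components by grouping points that agree on all clopens:
  component: {x42, x43, x44, x45, x46, x47}


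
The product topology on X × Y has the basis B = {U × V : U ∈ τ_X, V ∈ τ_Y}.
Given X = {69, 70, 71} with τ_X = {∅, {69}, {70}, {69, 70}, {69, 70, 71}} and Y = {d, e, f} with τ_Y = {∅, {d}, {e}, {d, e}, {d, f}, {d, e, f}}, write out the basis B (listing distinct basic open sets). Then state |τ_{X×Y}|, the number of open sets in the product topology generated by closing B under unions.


Basis B = {∅ × ∅, {69} × {d}, {69} × {e}, {70} × {d}, {70} × {e}, {69} × {d, e}, {69} × {d, f}, {69, 70} × {d}, {69, 70} × {e}, {70} × {d, e}, {70} × {d, f}, {69} × {d, e, f}, {69, 70, 71} × {d}, {69, 70, 71} × {e}, {70} × {d, e, f}, {69, 70} × {d, e}, {69, 70} × {d, f}, {69, 70} × {d, e, f}, {69, 70, 71} × {d, e}, {69, 70, 71} × {d, f}, {69, 70, 71} × {d, e, f}}; |τ_{X×Y}| = 70.

Enumerate products U × V with U ∈ τ_X, V ∈ τ_Y (deduplicated):
  ∅ × ∅ = {} (∅)
  {69} × {d} = {(69,d)}
  {69} × {e} = {(69,e)}
  {70} × {d} = {(70,d)}
  {70} × {e} = {(70,e)}
  {69} × {d, e} = {(69,d), (69,e)}
  {69} × {d, f} = {(69,d), (69,f)}
  {69, 70} × {d} = {(69,d), (70,d)}
  {69, 70} × {e} = {(69,e), (70,e)}
  {70} × {d, e} = {(70,d), (70,e)}
  {70} × {d, f} = {(70,d), (70,f)}
  {69} × {d, e, f} = {(69,d), (69,e), (69,f)}
  {69, 70, 71} × {d} = {(69,d), (70,d), (71,d)}
  {69, 70, 71} × {e} = {(69,e), (70,e), (71,e)}
  {70} × {d, e, f} = {(70,d), (70,e), (70,f)}
  {69, 70} × {d, e} = {(69,d), (69,e), (70,d), (70,e)}
  {69, 70} × {d, f} = {(69,d), (69,f), (70,d), (70,f)}
  {69, 70} × {d, e, f} = {(69,d), (69,e), (69,f), (70,d), (70,e), (70,f)}
  {69, 70, 71} × {d, e} = {(69,d), (69,e), (70,d), (70,e), (71,d), (71,e)}
  {69, 70, 71} × {d, f} = {(69,d), (69,f), (70,d), (70,f), (71,d), (71,f)}
  {69, 70, 71} × {d, e, f} = {(69,d), (69,e), (69,f), (70,d), (70,e), (70,f), (71,d), (71,e), (71,f)}
These 21 distinct sets form the basis B.
Close under arbitrary unions to get τ_{X×Y}; counting gives |τ_{X×Y}| = 70.


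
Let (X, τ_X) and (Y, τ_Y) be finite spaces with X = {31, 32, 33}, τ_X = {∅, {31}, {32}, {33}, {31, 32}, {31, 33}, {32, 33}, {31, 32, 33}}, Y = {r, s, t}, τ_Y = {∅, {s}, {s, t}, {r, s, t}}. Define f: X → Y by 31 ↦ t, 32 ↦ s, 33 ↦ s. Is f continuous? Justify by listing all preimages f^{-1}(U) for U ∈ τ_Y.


f IS continuous.

Compute f^{-1}(U) for each U ∈ τ_Y:
  U = ∅: f^{-1}(U) = ∅ ∈ τ_X ✓.
  U = {s}: f^{-1}(U) = {32, 33} ∈ τ_X ✓.
  U = {s, t}: f^{-1}(U) = {31, 32, 33} ∈ τ_X ✓.
  U = {r, s, t}: f^{-1}(U) = {31, 32, 33} ∈ τ_X ✓.
Every preimage lies in τ_X, so f IS continuous.


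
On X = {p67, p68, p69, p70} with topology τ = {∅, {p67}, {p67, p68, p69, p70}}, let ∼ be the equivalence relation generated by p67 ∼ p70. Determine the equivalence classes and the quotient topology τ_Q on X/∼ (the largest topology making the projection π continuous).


X/∼ = {[p67=p70], [p68], [p69]}; |τ_Q| = 2.

Equivalence classes: [p67=p70], [p68], [p69].
Quotient map π: X → X/∼ sends p67 ↦ [p67=p70], p68 ↦ [p68], p69 ↦ [p69], p70 ↦ [p67=p70].
For each subset V ⊆ X/∼, compute π^{-1}(V) ⊆ X and check whether π^{-1}(V) ∈ τ. V is open in τ_Q iff π^{-1}(V) ∈ τ.
  V = {}: π^{-1}(V) = ∅ ∈ τ ✓.
  V = {[p67=p70]}: π^{-1}(V) = {p67, p70} ∉ τ ✗.
  V = {[p68]}: π^{-1}(V) = {p68} ∉ τ ✗.
  V = {[p67=p70], [p68]}: π^{-1}(V) = {p67, p68, p70} ∉ τ ✗.
  V = {[p69]}: π^{-1}(V) = {p69} ∉ τ ✗.
  V = {[p67=p70], [p69]}: π^{-1}(V) = {p67, p69, p70} ∉ τ ✗.
  V = {[p68], [p69]}: π^{-1}(V) = {p68, p69} ∉ τ ✗.
  V = {[p67=p70], [p68], [p69]}: π^{-1}(V) = {p67, p68, p69, p70} ∈ τ ✓.
Open sets in the quotient: τ_Q = {{}, {[p67=p70], [p68], [p69]}} (2 elements).


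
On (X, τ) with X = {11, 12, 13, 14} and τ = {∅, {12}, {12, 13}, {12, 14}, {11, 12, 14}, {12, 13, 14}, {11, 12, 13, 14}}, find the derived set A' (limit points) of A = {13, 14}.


A' = {11}

For each x ∈ X, list the open sets U ∈ τ with x ∈ U, then check whether U ∩ (A ∖ {x}) ≠ ∅ for every such U.
  x = 11: opens ∋ x are {11, 12, 14}, {11, 12, 13, 14}; each meets A ∖ {11}, so x IS a limit point.
  x = 12: open {12} ∋ x has {12} ∩ (A ∖ {12}) = ∅, so x is NOT a limit point.
  x = 13: open {12, 13} ∋ x has {12, 13} ∩ (A ∖ {13}) = ∅, so x is NOT a limit point.
  x = 14: open {12, 14} ∋ x has {12, 14} ∩ (A ∖ {14}) = ∅, so x is NOT a limit point.
Collecting: A' = {11}.


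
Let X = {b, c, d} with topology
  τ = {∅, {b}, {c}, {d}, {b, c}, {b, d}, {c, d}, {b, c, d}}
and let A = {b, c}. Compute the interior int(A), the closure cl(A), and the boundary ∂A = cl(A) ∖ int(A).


int(A) = {b, c}, cl(A) = {b, c}, ∂A = ∅.

Closed sets in (X, τ) are complements of opens:
  closed(X, τ) = {∅, {b}, {c}, {d}, {b, c}, {b, d}, {c, d}, {b, c, d}}.
int(A) = ⋃ {U ∈ τ : U ⊆ A}. Opens contained in A: ∅, {b}, {c}, {b, c}.
Taking the union of these: int(A) = {b, c}.
cl(A) = ⋂ {C closed : A ⊆ C}. Closed sets containing A: {b, c}, {b, c, d}.
Intersecting these: cl(A) = {b, c}.
∂A = cl(A) ∖ int(A) = {b, c} ∖ {b, c} = ∅.


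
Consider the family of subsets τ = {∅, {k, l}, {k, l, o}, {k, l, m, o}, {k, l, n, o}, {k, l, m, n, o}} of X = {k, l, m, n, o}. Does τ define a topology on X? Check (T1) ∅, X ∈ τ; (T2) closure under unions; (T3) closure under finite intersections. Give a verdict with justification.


τ IS a topology on X.

Axiom (T1): ∅ ∈ τ? Yes; X ∈ τ? Yes.
Axiom (T2/T3): check pairwise unions and intersections of members of τ.
All pairwise intersections and unions checked — each lies in τ. Therefore τ satisfies (T1), (T2), (T3): it IS a topology on X.


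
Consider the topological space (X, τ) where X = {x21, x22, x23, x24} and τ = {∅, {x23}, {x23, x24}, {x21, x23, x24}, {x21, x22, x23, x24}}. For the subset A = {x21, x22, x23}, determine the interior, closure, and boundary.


int(A) = {x23}, cl(A) = {x21, x22, x23, x24}, ∂A = {x21, x22, x24}.

Closed sets in (X, τ) are complements of opens:
  closed(X, τ) = {∅, {x22}, {x21, x22}, {x21, x22, x24}, {x21, x22, x23, x24}}.
int(A) = ⋃ {U ∈ τ : U ⊆ A}. Opens contained in A: ∅, {x23}.
Taking the union of these: int(A) = {x23}.
cl(A) = ⋂ {C closed : A ⊆ C}. Closed sets containing A: {x21, x22, x23, x24}.
Intersecting these: cl(A) = {x21, x22, x23, x24}.
∂A = cl(A) ∖ int(A) = {x21, x22, x23, x24} ∖ {x23} = {x21, x22, x24}.


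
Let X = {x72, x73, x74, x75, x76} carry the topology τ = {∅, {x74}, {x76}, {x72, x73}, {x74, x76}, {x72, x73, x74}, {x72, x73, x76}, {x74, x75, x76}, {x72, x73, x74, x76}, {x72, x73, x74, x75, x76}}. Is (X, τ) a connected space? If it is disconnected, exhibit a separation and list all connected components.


(X, τ) is disconnected; components = [{x72, x73}, {x74, x75, x76}].

Find clopen sets (U ∈ τ with X ∖ U ∈ τ):
  U = ∅, X ∖ U = {x72, x73, x74, x75, x76} — both open, so U is clopen.
  U = {x72, x73}, X ∖ U = {x74, x75, x76} — both open, so U is clopen.
  U = {x74, x75, x76}, X ∖ U = {x72, x73} — both open, so U is clopen.
  U = {x72, x73, x74, x75, x76}, X ∖ U = ∅ — both open, so U is clopen.
Nontrivial clopen(s) exist: e.g. {x74, x75, x76}. So (X, τ) is disconnected.
Compute connected components by grouping points that agree on all clopens:
  component: {x72, x73}
  component: {x74, x75, x76}


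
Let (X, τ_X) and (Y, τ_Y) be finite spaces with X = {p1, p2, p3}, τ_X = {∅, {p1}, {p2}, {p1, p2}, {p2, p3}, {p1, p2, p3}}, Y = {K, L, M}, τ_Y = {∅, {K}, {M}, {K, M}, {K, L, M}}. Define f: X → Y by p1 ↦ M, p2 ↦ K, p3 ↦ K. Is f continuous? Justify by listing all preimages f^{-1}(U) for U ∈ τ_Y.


f IS continuous.

Compute f^{-1}(U) for each U ∈ τ_Y:
  U = ∅: f^{-1}(U) = ∅ ∈ τ_X ✓.
  U = {K}: f^{-1}(U) = {p2, p3} ∈ τ_X ✓.
  U = {M}: f^{-1}(U) = {p1} ∈ τ_X ✓.
  U = {K, M}: f^{-1}(U) = {p1, p2, p3} ∈ τ_X ✓.
  U = {K, L, M}: f^{-1}(U) = {p1, p2, p3} ∈ τ_X ✓.
Every preimage lies in τ_X, so f IS continuous.


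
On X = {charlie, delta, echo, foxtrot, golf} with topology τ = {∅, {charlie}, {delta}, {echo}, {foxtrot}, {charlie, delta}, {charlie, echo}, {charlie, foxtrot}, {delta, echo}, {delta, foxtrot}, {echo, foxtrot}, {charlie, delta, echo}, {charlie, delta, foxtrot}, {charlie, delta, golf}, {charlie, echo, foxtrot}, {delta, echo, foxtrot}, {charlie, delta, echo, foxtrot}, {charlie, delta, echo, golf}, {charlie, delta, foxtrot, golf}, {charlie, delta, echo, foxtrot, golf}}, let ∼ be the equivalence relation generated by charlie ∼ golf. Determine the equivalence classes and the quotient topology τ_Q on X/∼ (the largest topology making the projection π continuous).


X/∼ = {[charlie=golf], [delta], [echo], [foxtrot]}; |τ_Q| = 12.

Equivalence classes: [charlie=golf], [delta], [echo], [foxtrot].
Quotient map π: X → X/∼ sends charlie ↦ [charlie=golf], delta ↦ [delta], echo ↦ [echo], foxtrot ↦ [foxtrot], golf ↦ [charlie=golf].
For each subset V ⊆ X/∼, compute π^{-1}(V) ⊆ X and check whether π^{-1}(V) ∈ τ. V is open in τ_Q iff π^{-1}(V) ∈ τ.
  V = {}: π^{-1}(V) = ∅ ∈ τ ✓.
  V = {[charlie=golf]}: π^{-1}(V) = {charlie, golf} ∉ τ ✗.
  V = {[delta]}: π^{-1}(V) = {delta} ∈ τ ✓.
  V = {[charlie=golf], [delta]}: π^{-1}(V) = {charlie, delta, golf} ∈ τ ✓.
  V = {[echo]}: π^{-1}(V) = {echo} ∈ τ ✓.
  V = {[charlie=golf], [echo]}: π^{-1}(V) = {charlie, echo, golf} ∉ τ ✗.
  V = {[delta], [echo]}: π^{-1}(V) = {delta, echo} ∈ τ ✓.
  V = {[charlie=golf], [delta], [echo]}: π^{-1}(V) = {charlie, delta, echo, golf} ∈ τ ✓.
  V = {[foxtrot]}: π^{-1}(V) = {foxtrot} ∈ τ ✓.
  V = {[charlie=golf], [foxtrot]}: π^{-1}(V) = {charlie, foxtrot, golf} ∉ τ ✗.
  V = {[delta], [foxtrot]}: π^{-1}(V) = {delta, foxtrot} ∈ τ ✓.
  V = {[charlie=golf], [delta], [foxtrot]}: π^{-1}(V) = {charlie, delta, foxtrot, golf} ∈ τ ✓.
  V = {[echo], [foxtrot]}: π^{-1}(V) = {echo, foxtrot} ∈ τ ✓.
  V = {[charlie=golf], [echo], [foxtrot]}: π^{-1}(V) = {charlie, echo, foxtrot, golf} ∉ τ ✗.
  V = {[delta], [echo], [foxtrot]}: π^{-1}(V) = {delta, echo, foxtrot} ∈ τ ✓.
  V = {[charlie=golf], [delta], [echo], [foxtrot]}: π^{-1}(V) = {charlie, delta, echo, foxtrot, golf} ∈ τ ✓.
Open sets in the quotient: τ_Q = {{}, {[delta]}, {[charlie=golf], [delta]}, {[echo]}, {[delta], [echo]}, {[charlie=golf], [delta], [echo]}, {[foxtrot]}, {[delta], [foxtrot]}, {[charlie=golf], [delta], [foxtrot]}, {[echo], [foxtrot]}, {[delta], [echo], [foxtrot]}, {[charlie=golf], [delta], [echo], [foxtrot]}} (12 elements).


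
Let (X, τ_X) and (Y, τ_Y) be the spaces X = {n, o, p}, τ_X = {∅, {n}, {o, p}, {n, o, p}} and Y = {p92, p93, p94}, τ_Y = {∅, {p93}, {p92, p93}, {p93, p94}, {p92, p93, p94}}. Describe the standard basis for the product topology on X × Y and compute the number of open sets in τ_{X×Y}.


Basis B = {∅ × ∅, {n} × {p93}, {n} × {p92, p93}, {n} × {p93, p94}, {o, p} × {p93}, {n} × {p92, p93, p94}, {n, o, p} × {p93}, {o, p} × {p92, p93}, {o, p} × {p93, p94}, {n, o, p} × {p92, p93}, {n, o, p} × {p93, p94}, {o, p} × {p92, p93, p94}, {n, o, p} × {p92, p93, p94}}; |τ_{X×Y}| = 25.

Enumerate products U × V with U ∈ τ_X, V ∈ τ_Y (deduplicated):
  ∅ × ∅ = {} (∅)
  {n} × {p93} = {(n,p93)}
  {n} × {p92, p93} = {(n,p92), (n,p93)}
  {n} × {p93, p94} = {(n,p93), (n,p94)}
  {o, p} × {p93} = {(o,p93), (p,p93)}
  {n} × {p92, p93, p94} = {(n,p92), (n,p93), (n,p94)}
  {n, o, p} × {p93} = {(n,p93), (o,p93), (p,p93)}
  {o, p} × {p92, p93} = {(o,p92), (o,p93), (p,p92), (p,p93)}
  {o, p} × {p93, p94} = {(o,p93), (o,p94), (p,p93), (p,p94)}
  {n, o, p} × {p92, p93} = {(n,p92), (n,p93), (o,p92), (o,p93), (p,p92), (p,p93)}
  {n, o, p} × {p93, p94} = {(n,p93), (n,p94), (o,p93), (o,p94), (p,p93), (p,p94)}
  {o, p} × {p92, p93, p94} = {(o,p92), (o,p93), (o,p94), (p,p92), (p,p93), (p,p94)}
  {n, o, p} × {p92, p93, p94} = {(n,p92), (n,p93), (n,p94), (o,p92), (o,p93), (o,p94), (p,p92), (p,p93), (p,p94)}
These 13 distinct sets form the basis B.
Close under arbitrary unions to get τ_{X×Y}; counting gives |τ_{X×Y}| = 25.


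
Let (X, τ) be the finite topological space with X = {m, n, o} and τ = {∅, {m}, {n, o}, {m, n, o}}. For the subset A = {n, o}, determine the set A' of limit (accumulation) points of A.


A' = {n, o}

For each x ∈ X, list the open sets U ∈ τ with x ∈ U, then check whether U ∩ (A ∖ {x}) ≠ ∅ for every such U.
  x = m: open {m} ∋ x has {m} ∩ (A ∖ {m}) = ∅, so x is NOT a limit point.
  x = n: opens ∋ x are {n, o}, {m, n, o}; each meets A ∖ {n}, so x IS a limit point.
  x = o: opens ∋ x are {n, o}, {m, n, o}; each meets A ∖ {o}, so x IS a limit point.
Collecting: A' = {n, o}.


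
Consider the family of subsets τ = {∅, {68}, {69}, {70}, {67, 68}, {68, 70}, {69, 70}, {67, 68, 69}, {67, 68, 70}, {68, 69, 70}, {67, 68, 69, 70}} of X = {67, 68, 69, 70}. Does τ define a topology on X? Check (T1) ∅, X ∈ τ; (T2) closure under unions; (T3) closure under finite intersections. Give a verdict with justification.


τ is NOT a topology on X.

Axiom (T1): ∅ ∈ τ? Yes; X ∈ τ? Yes.
Axiom (T2/T3): check pairwise unions and intersections of members of τ.
Counterexample for (T2): {68} ∪ {69} = {68, 69} ∉ τ. Therefore τ is NOT a topology.


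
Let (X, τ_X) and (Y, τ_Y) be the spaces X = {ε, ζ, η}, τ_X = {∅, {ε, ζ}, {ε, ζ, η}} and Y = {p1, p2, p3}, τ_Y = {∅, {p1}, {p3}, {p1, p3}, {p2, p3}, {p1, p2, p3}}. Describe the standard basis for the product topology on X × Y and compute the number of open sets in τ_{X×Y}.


Basis B = {∅ × ∅, {ε, ζ} × {p1}, {ε, ζ} × {p3}, {ε, ζ, η} × {p1}, {ε, ζ, η} × {p3}, {ε, ζ} × {p1, p3}, {ε, ζ} × {p2, p3}, {ε, ζ} × {p1, p2, p3}, {ε, ζ, η} × {p1, p3}, {ε, ζ, η} × {p2, p3}, {ε, ζ, η} × {p1, p2, p3}}; |τ_{X×Y}| = 18.

Enumerate products U × V with U ∈ τ_X, V ∈ τ_Y (deduplicated):
  ∅ × ∅ = {} (∅)
  {ε, ζ} × {p1} = {(ε,p1), (ζ,p1)}
  {ε, ζ} × {p3} = {(ε,p3), (ζ,p3)}
  {ε, ζ, η} × {p1} = {(ε,p1), (ζ,p1), (η,p1)}
  {ε, ζ, η} × {p3} = {(ε,p3), (ζ,p3), (η,p3)}
  {ε, ζ} × {p1, p3} = {(ε,p1), (ε,p3), (ζ,p1), (ζ,p3)}
  {ε, ζ} × {p2, p3} = {(ε,p2), (ε,p3), (ζ,p2), (ζ,p3)}
  {ε, ζ} × {p1, p2, p3} = {(ε,p1), (ε,p2), (ε,p3), (ζ,p1), (ζ,p2), (ζ,p3)}
  {ε, ζ, η} × {p1, p3} = {(ε,p1), (ε,p3), (ζ,p1), (ζ,p3), (η,p1), (η,p3)}
  {ε, ζ, η} × {p2, p3} = {(ε,p2), (ε,p3), (ζ,p2), (ζ,p3), (η,p2), (η,p3)}
  {ε, ζ, η} × {p1, p2, p3} = {(ε,p1), (ε,p2), (ε,p3), (ζ,p1), (ζ,p2), (ζ,p3), (η,p1), (η,p2), (η,p3)}
These 11 distinct sets form the basis B.
Close under arbitrary unions to get τ_{X×Y}; counting gives |τ_{X×Y}| = 18.


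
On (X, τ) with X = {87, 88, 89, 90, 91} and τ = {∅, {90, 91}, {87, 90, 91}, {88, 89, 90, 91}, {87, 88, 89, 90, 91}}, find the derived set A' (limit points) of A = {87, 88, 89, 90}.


A' = {87, 88, 89, 91}

For each x ∈ X, list the open sets U ∈ τ with x ∈ U, then check whether U ∩ (A ∖ {x}) ≠ ∅ for every such U.
  x = 87: opens ∋ x are {87, 90, 91}, {87, 88, 89, 90, 91}; each meets A ∖ {87}, so x IS a limit point.
  x = 88: opens ∋ x are {88, 89, 90, 91}, {87, 88, 89, 90, 91}; each meets A ∖ {88}, so x IS a limit point.
  x = 89: opens ∋ x are {88, 89, 90, 91}, {87, 88, 89, 90, 91}; each meets A ∖ {89}, so x IS a limit point.
  x = 90: open {90, 91} ∋ x has {90, 91} ∩ (A ∖ {90}) = ∅, so x is NOT a limit point.
  x = 91: opens ∋ x are {90, 91}, {87, 90, 91}, {88, 89, 90, 91}, {87, 88, 89, 90, 91}; each meets A ∖ {91}, so x IS a limit point.
Collecting: A' = {87, 88, 89, 91}.


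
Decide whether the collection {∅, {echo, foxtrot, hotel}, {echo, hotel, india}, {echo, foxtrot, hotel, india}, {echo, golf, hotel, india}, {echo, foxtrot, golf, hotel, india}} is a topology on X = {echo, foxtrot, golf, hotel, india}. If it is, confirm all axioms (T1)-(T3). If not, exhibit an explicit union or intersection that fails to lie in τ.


τ is NOT a topology on X.

Axiom (T1): ∅ ∈ τ? Yes; X ∈ τ? Yes.
Axiom (T2/T3): check pairwise unions and intersections of members of τ.
Counterexample for (T3): {echo, foxtrot, hotel} ∩ {echo, hotel, india} = {echo, hotel} ∉ τ. Therefore τ is NOT a topology.


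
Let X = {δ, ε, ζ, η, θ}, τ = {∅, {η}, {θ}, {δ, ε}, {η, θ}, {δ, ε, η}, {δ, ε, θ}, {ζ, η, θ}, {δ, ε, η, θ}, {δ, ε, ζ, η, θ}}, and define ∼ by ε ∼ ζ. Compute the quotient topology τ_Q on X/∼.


X/∼ = {[δ], [ε=ζ], [η], [θ]}; |τ_Q| = 5.

Equivalence classes: [δ], [ε=ζ], [η], [θ].
Quotient map π: X → X/∼ sends δ ↦ [δ], ε ↦ [ε=ζ], ζ ↦ [ε=ζ], η ↦ [η], θ ↦ [θ].
For each subset V ⊆ X/∼, compute π^{-1}(V) ⊆ X and check whether π^{-1}(V) ∈ τ. V is open in τ_Q iff π^{-1}(V) ∈ τ.
  V = {}: π^{-1}(V) = ∅ ∈ τ ✓.
  V = {[δ]}: π^{-1}(V) = {δ} ∉ τ ✗.
  V = {[ε=ζ]}: π^{-1}(V) = {ε, ζ} ∉ τ ✗.
  V = {[δ], [ε=ζ]}: π^{-1}(V) = {δ, ε, ζ} ∉ τ ✗.
  V = {[η]}: π^{-1}(V) = {η} ∈ τ ✓.
  V = {[δ], [η]}: π^{-1}(V) = {δ, η} ∉ τ ✗.
  V = {[ε=ζ], [η]}: π^{-1}(V) = {ε, ζ, η} ∉ τ ✗.
  V = {[δ], [ε=ζ], [η]}: π^{-1}(V) = {δ, ε, ζ, η} ∉ τ ✗.
  V = {[θ]}: π^{-1}(V) = {θ} ∈ τ ✓.
  V = {[δ], [θ]}: π^{-1}(V) = {δ, θ} ∉ τ ✗.
  V = {[ε=ζ], [θ]}: π^{-1}(V) = {ε, ζ, θ} ∉ τ ✗.
  V = {[δ], [ε=ζ], [θ]}: π^{-1}(V) = {δ, ε, ζ, θ} ∉ τ ✗.
  V = {[η], [θ]}: π^{-1}(V) = {η, θ} ∈ τ ✓.
  V = {[δ], [η], [θ]}: π^{-1}(V) = {δ, η, θ} ∉ τ ✗.
  V = {[ε=ζ], [η], [θ]}: π^{-1}(V) = {ε, ζ, η, θ} ∉ τ ✗.
  V = {[δ], [ε=ζ], [η], [θ]}: π^{-1}(V) = {δ, ε, ζ, η, θ} ∈ τ ✓.
Open sets in the quotient: τ_Q = {{}, {[η]}, {[θ]}, {[η], [θ]}, {[δ], [ε=ζ], [η], [θ]}} (5 elements).


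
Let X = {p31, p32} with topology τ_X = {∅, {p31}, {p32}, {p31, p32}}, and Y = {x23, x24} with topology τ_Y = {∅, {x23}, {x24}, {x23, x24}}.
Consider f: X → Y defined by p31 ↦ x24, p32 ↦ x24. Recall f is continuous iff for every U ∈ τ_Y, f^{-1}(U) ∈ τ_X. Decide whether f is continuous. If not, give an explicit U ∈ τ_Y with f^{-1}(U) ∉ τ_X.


f IS continuous.

Compute f^{-1}(U) for each U ∈ τ_Y:
  U = ∅: f^{-1}(U) = ∅ ∈ τ_X ✓.
  U = {x23}: f^{-1}(U) = ∅ ∈ τ_X ✓.
  U = {x24}: f^{-1}(U) = {p31, p32} ∈ τ_X ✓.
  U = {x23, x24}: f^{-1}(U) = {p31, p32} ∈ τ_X ✓.
Every preimage lies in τ_X, so f IS continuous.


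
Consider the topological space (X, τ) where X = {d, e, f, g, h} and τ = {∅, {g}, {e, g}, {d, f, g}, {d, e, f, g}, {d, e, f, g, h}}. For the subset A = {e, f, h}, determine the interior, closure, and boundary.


int(A) = ∅, cl(A) = {d, e, f, h}, ∂A = {d, e, f, h}.

Closed sets in (X, τ) are complements of opens:
  closed(X, τ) = {∅, {h}, {e, h}, {d, f, h}, {d, e, f, h}, {d, e, f, g, h}}.
int(A) = ⋃ {U ∈ τ : U ⊆ A}. Opens contained in A: ∅.
Taking the union of these: int(A) = ∅.
cl(A) = ⋂ {C closed : A ⊆ C}. Closed sets containing A: {d, e, f, h}, {d, e, f, g, h}.
Intersecting these: cl(A) = {d, e, f, h}.
∂A = cl(A) ∖ int(A) = {d, e, f, h} ∖ ∅ = {d, e, f, h}.


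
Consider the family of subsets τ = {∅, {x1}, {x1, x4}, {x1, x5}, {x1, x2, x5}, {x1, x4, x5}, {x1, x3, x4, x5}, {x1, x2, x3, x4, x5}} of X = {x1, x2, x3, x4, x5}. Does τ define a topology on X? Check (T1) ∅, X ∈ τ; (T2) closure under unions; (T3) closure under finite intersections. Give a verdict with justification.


τ is NOT a topology on X.

Axiom (T1): ∅ ∈ τ? Yes; X ∈ τ? Yes.
Axiom (T2/T3): check pairwise unions and intersections of members of τ.
Counterexample for (T2): {x1, x4} ∪ {x1, x2, x5} = {x1, x2, x4, x5} ∉ τ. Therefore τ is NOT a topology.


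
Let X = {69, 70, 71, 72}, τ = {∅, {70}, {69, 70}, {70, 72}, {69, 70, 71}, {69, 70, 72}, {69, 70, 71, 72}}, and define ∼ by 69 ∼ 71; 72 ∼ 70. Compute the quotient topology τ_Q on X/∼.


X/∼ = {[69=71], [70=72]}; |τ_Q| = 3.

Equivalence classes: [69=71], [70=72].
Quotient map π: X → X/∼ sends 69 ↦ [69=71], 70 ↦ [70=72], 71 ↦ [69=71], 72 ↦ [70=72].
For each subset V ⊆ X/∼, compute π^{-1}(V) ⊆ X and check whether π^{-1}(V) ∈ τ. V is open in τ_Q iff π^{-1}(V) ∈ τ.
  V = {}: π^{-1}(V) = ∅ ∈ τ ✓.
  V = {[69=71]}: π^{-1}(V) = {69, 71} ∉ τ ✗.
  V = {[70=72]}: π^{-1}(V) = {70, 72} ∈ τ ✓.
  V = {[69=71], [70=72]}: π^{-1}(V) = {69, 70, 71, 72} ∈ τ ✓.
Open sets in the quotient: τ_Q = {{}, {[70=72]}, {[69=71], [70=72]}} (3 elements).


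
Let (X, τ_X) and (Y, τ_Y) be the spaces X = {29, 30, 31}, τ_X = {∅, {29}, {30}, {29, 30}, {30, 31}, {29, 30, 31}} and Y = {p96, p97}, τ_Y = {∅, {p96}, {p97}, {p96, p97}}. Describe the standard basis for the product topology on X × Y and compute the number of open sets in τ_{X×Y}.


Basis B = {∅ × ∅, {29} × {p96}, {29} × {p97}, {30} × {p96}, {30} × {p97}, {29} × {p96, p97}, {29, 30} × {p96}, {29, 30} × {p97}, {30} × {p96, p97}, {30, 31} × {p96}, {30, 31} × {p97}, {29, 30, 31} × {p96}, {29, 30, 31} × {p97}, {29, 30} × {p96, p97}, {30, 31} × {p96, p97}, {29, 30, 31} × {p96, p97}}; |τ_{X×Y}| = 36.

Enumerate products U × V with U ∈ τ_X, V ∈ τ_Y (deduplicated):
  ∅ × ∅ = {} (∅)
  {29} × {p96} = {(29,p96)}
  {29} × {p97} = {(29,p97)}
  {30} × {p96} = {(30,p96)}
  {30} × {p97} = {(30,p97)}
  {29} × {p96, p97} = {(29,p96), (29,p97)}
  {29, 30} × {p96} = {(29,p96), (30,p96)}
  {29, 30} × {p97} = {(29,p97), (30,p97)}
  {30} × {p96, p97} = {(30,p96), (30,p97)}
  {30, 31} × {p96} = {(30,p96), (31,p96)}
  {30, 31} × {p97} = {(30,p97), (31,p97)}
  {29, 30, 31} × {p96} = {(29,p96), (30,p96), (31,p96)}
  {29, 30, 31} × {p97} = {(29,p97), (30,p97), (31,p97)}
  {29, 30} × {p96, p97} = {(29,p96), (29,p97), (30,p96), (30,p97)}
  {30, 31} × {p96, p97} = {(30,p96), (30,p97), (31,p96), (31,p97)}
  {29, 30, 31} × {p96, p97} = {(29,p96), (29,p97), (30,p96), (30,p97), (31,p96), (31,p97)}
These 16 distinct sets form the basis B.
Close under arbitrary unions to get τ_{X×Y}; counting gives |τ_{X×Y}| = 36.


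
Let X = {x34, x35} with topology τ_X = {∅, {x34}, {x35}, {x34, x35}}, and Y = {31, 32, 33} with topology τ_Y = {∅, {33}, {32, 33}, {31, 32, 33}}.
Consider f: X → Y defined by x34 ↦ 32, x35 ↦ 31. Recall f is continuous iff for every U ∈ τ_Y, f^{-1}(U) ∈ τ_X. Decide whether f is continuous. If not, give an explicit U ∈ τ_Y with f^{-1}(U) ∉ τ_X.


f IS continuous.

Compute f^{-1}(U) for each U ∈ τ_Y:
  U = ∅: f^{-1}(U) = ∅ ∈ τ_X ✓.
  U = {33}: f^{-1}(U) = ∅ ∈ τ_X ✓.
  U = {32, 33}: f^{-1}(U) = {x34} ∈ τ_X ✓.
  U = {31, 32, 33}: f^{-1}(U) = {x34, x35} ∈ τ_X ✓.
Every preimage lies in τ_X, so f IS continuous.
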